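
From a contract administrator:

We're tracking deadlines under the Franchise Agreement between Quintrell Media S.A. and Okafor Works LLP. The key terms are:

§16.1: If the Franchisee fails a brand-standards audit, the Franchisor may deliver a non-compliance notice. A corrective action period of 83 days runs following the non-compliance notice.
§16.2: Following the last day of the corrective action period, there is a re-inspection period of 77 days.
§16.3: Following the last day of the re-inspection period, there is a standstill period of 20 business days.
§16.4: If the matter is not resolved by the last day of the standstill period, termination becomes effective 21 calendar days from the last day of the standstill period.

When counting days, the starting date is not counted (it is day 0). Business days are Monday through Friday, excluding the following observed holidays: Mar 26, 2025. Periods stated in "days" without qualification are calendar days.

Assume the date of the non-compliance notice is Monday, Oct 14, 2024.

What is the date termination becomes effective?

Adding 83 calendar days to Oct 14, 2024 gives Jan 5, 2025, which is the last day of the corrective action period.
The last day of the re-inspection period: Jan 5, 2025 + 77 days = Mar 23, 2025.
The last day of the standstill period: counting 20 business days from Sunday, Mar 23, 2025 (Mar 24, Mar 25, Mar 27, Mar 28, …, Apr 17, Apr 18, Apr 21, skipping weekends and the listed holiday on Mar 26) reaches Monday, Apr 21, 2025.
Adding 21 calendar days to Apr 21, 2025 gives May 12, 2025, which is the date termination becomes effective.

May 12, 2025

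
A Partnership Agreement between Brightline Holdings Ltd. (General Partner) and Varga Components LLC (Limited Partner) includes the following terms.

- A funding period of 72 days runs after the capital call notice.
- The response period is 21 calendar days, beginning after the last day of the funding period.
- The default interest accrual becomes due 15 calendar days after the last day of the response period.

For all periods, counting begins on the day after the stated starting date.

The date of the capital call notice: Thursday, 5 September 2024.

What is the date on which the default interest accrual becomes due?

The last day of the funding period: 5 September 2024 + 72 days = 16 November 2024.
The last day of the response period: 16 November 2024 + 21 days = 7 December 2024.
The date on which the default interest accrual becomes due: 15 calendar days after 7 December 2024 is 22 December 2024.

22 December 2024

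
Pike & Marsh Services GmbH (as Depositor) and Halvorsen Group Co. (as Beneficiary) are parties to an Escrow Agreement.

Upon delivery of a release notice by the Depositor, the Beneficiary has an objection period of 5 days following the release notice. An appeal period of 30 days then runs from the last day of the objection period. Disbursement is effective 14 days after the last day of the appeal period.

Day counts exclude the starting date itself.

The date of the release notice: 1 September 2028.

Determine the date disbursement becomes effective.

20 October 2028

The last day of the objection period: 5 calendar days after 1 September 2028 is 6 September 2028.
The last day of the appeal period: 6 September 2028 + 30 days = 6 October 2028.
Adding 14 calendar days to 6 October 2028 gives 20 October 2028, which is the date disbursement becomes effective.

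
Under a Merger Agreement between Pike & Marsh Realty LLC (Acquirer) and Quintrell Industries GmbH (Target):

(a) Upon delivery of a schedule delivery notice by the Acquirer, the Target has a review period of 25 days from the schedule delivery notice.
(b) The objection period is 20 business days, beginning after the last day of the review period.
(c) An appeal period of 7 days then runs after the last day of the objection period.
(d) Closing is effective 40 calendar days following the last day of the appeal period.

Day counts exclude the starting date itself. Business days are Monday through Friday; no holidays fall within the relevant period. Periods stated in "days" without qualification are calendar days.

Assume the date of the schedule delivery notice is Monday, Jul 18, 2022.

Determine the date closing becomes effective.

Adding 25 calendar days to Jul 18, 2022 gives Aug 12, 2022, which is the last day of the review period.
The last day of the objection period: 20 business days after Friday, Aug 12, 2022, skipping weekends — Aug 15, Aug 16, Aug 17, Aug 18, …, Sep 7, Sep 8, Sep 9 — lands on Friday, Sep 9, 2022.
The last day of the appeal period: 7 calendar days after Sep 9, 2022 is Sep 16, 2022.
Adding 40 calendar days to Sep 16, 2022 gives Oct 26, 2022, which is the date closing becomes effective.

Oct 26, 2022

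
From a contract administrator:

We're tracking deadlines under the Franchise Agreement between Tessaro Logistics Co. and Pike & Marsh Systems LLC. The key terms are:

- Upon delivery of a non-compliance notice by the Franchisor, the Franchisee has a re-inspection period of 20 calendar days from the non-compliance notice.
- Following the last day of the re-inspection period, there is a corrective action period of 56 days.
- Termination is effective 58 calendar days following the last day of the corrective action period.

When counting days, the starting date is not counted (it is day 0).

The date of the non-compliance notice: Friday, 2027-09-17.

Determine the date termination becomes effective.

The last day of the re-inspection period: 2027-09-17 + 20 days = 2027-10-07.
Adding 56 calendar days to 2027-10-07 gives 2027-12-02, which is the last day of the corrective action period.
The date termination becomes effective: 58 calendar days after 2027-12-02 is 2028-01-29.

2028-01-29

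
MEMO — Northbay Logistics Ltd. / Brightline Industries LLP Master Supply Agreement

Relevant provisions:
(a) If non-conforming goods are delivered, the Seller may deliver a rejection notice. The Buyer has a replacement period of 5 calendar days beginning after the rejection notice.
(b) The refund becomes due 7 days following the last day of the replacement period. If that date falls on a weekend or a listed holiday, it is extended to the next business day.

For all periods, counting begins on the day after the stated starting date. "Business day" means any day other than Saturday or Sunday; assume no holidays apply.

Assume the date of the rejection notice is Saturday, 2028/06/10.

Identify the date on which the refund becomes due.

2028/06/22

Adding 5 calendar days to 2028/06/10 gives 2028/06/15, which is the last day of the replacement period.
Adding 7 calendar days to 2028/06/15 gives 2028/06/22, which is the date on which the refund becomes due. 2028/06/22 is a Thursday, so no roll-forward applies.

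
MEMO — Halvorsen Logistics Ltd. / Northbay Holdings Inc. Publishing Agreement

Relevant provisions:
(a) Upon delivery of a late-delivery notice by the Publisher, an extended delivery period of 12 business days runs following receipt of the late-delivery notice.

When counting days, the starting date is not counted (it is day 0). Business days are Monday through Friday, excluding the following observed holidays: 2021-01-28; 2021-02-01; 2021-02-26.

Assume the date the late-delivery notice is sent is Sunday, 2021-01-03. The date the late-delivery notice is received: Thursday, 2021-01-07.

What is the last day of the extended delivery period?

2021-01-25

The last day of the extended delivery period: 12 business days after Thursday, 2021-01-07, skipping weekends — Jan 8, Jan 11, Jan 12, Jan 13, …, Jan 21, Jan 22, Jan 25 — lands on Monday, 2021-01-25.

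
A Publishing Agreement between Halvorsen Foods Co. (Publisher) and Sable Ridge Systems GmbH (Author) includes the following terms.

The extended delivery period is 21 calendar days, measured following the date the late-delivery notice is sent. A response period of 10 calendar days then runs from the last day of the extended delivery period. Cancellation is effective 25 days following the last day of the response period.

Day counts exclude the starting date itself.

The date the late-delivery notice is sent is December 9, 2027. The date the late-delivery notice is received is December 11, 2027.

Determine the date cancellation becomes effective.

Adding 21 calendar days to December 9, 2027 gives December 30, 2027, which is the last day of the extended delivery period.
The last day of the response period: 10 calendar days after December 30, 2027 is January 9, 2028.
Adding 25 calendar days to January 9, 2028 gives February 3, 2028, which is the date cancellation becomes effective.

February 3, 2028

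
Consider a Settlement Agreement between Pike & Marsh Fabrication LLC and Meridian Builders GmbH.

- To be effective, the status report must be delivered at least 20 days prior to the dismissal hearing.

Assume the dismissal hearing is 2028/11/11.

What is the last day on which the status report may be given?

2028/10/22

Counting back 20 calendar days from 2028/11/11 gives 2028/10/22.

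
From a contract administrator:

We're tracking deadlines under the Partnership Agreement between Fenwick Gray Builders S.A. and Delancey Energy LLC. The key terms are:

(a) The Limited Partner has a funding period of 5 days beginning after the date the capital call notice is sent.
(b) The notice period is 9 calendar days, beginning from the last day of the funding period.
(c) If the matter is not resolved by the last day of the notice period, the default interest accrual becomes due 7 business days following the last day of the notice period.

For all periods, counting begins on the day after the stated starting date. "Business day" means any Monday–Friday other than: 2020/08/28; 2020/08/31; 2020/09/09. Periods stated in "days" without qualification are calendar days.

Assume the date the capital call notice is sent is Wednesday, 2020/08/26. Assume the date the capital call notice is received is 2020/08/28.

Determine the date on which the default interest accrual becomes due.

Adding 5 calendar days to 2020/08/26 gives 2020/08/31, which is the last day of the funding period.
The last day of the notice period: 9 calendar days after 2020/08/31 is 2020/09/09.
From Wednesday, 2020/09/09, 7 business days (Sep 10, Sep 11, Sep 14, Sep 15, Sep 16, Sep 17, Sep 18, skipping weekends) brings us to Friday, 2020/09/18, which is the date on which the default interest accrual becomes due.

2020/09/18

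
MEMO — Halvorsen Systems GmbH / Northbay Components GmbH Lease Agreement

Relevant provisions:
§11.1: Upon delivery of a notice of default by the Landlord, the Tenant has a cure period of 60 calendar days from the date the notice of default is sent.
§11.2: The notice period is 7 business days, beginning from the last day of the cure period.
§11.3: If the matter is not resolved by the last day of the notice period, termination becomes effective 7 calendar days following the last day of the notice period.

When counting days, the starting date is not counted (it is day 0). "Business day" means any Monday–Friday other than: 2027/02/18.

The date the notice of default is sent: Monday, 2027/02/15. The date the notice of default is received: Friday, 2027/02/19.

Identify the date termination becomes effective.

2027/05/04

The last day of the cure period: 2027/02/15 + 60 days = 2027/04/16.
From Friday, 2027/04/16, 7 business days (Apr 19, Apr 20, Apr 21, Apr 22, Apr 23, Apr 26, Apr 27, skipping weekends) brings us to Tuesday, 2027/04/27, which is the last day of the notice period.
The date termination becomes effective: 7 calendar days after 2027/04/27 is 2027/05/04.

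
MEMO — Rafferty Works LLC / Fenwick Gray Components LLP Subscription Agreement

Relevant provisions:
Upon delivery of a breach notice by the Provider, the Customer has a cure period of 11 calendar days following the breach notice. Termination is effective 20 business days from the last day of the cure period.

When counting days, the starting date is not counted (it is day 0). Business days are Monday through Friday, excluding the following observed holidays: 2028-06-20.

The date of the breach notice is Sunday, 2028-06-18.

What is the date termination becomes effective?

The last day of the cure period: 11 calendar days after 2028-06-18 is 2028-06-29.
From Thursday, 2028-06-29, 20 business days (Jun 30, Jul 3, Jul 4, Jul 5, …, Jul 25, Jul 26, Jul 27, skipping weekends) brings us to Thursday, 2028-07-27, which is the date termination becomes effective.

2028-07-27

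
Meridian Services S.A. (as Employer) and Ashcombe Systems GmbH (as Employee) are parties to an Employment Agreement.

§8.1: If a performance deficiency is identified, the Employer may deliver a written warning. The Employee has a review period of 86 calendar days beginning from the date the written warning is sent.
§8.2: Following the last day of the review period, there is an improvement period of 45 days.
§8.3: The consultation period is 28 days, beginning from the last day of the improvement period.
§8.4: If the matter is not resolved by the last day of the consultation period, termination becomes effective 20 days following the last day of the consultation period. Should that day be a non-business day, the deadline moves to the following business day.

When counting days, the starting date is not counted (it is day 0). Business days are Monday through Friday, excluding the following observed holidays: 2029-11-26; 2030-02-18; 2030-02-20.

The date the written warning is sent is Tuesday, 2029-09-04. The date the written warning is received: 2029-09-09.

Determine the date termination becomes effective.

Adding 86 calendar days to 2029-09-04 gives 2029-11-29, which is the last day of the review period.
The last day of the improvement period: 45 calendar days after 2029-11-29 is 2030-01-13.
Adding 28 calendar days to 2030-01-13 gives 2030-02-10, which is the last day of the consultation period.
Adding 20 calendar days to 2030-02-10 gives 2030-03-02, which is the date termination becomes effective. That falls on a Saturday, so it rolls to the next business day, Monday, 2030-03-04.

2030-03-04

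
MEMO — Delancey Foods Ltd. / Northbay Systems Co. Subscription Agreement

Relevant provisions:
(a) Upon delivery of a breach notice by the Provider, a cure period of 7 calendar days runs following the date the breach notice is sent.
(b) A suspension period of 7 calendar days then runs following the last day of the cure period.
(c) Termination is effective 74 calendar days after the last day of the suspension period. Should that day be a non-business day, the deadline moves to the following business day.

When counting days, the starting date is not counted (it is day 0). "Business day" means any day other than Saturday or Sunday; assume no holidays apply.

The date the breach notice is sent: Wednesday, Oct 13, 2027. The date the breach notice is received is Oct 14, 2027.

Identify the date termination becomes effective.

Adding 7 calendar days to Oct 13, 2027 gives Oct 20, 2027, which is the last day of the cure period.
The last day of the suspension period: 7 calendar days after Oct 20, 2027 is Oct 27, 2027.
Adding 74 calendar days to Oct 27, 2027 gives Jan 9, 2028, which is the date termination becomes effective. That falls on a Sunday, so it rolls to the next business day, Monday, Jan 10, 2028.

Jan 10, 2028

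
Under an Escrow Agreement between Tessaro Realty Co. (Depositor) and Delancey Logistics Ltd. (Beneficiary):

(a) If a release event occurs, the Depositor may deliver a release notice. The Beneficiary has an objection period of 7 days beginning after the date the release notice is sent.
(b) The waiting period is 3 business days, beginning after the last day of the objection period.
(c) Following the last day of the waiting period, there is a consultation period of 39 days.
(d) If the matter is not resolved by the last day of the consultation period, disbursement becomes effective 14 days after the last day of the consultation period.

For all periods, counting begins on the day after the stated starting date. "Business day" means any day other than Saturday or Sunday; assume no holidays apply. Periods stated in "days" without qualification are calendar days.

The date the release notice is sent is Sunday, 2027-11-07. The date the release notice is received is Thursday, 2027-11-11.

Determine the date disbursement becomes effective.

2028-01-09

Adding 7 calendar days to 2027-11-07 gives 2027-11-14, which is the last day of the objection period.
The last day of the waiting period: counting 3 business days from Sunday, 2027-11-14 (Nov 15, Nov 16, Nov 17, skipping weekends) reaches Wednesday, 2027-11-17.
The last day of the consultation period: 39 calendar days after 2027-11-17 is 2027-12-26.
Adding 14 calendar days to 2027-12-26 gives 2028-01-09, which is the date disbursement becomes effective.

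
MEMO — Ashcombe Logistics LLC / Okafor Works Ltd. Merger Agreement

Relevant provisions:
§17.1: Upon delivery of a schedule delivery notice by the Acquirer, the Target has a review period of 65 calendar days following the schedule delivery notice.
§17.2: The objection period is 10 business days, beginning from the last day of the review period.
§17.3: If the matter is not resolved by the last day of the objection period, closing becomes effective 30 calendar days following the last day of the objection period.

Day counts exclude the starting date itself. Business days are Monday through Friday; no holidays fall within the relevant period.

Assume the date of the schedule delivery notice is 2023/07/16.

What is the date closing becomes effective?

2023/11/02

The last day of the review period: 65 calendar days after 2023/07/16 is 2023/09/19.
The last day of the objection period: 10 business days after Tuesday, 2023/09/19, skipping weekends — Sep 20, Sep 21, Sep 22, Sep 25, Sep 26, Sep 27, Sep 28, Sep 29, Oct 2, Oct 3 — lands on Tuesday, 2023/10/03.
The date closing becomes effective: 2023/10/03 + 30 days = 2023/11/02.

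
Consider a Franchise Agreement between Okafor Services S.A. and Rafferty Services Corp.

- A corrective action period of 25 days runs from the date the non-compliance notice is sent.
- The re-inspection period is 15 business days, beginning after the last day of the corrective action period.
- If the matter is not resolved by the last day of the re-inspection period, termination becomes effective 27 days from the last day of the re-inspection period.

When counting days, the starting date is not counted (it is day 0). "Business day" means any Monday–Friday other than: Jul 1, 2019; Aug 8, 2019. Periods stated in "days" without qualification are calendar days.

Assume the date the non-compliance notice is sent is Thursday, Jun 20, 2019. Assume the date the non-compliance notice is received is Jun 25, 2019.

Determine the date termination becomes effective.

Sep 1, 2019

The last day of the corrective action period: Jun 20, 2019 + 25 days = Jul 15, 2019.
The last day of the re-inspection period: 15 business days after Monday, Jul 15, 2019, skipping weekends — Jul 16, Jul 17, Jul 18, Jul 19, …, Aug 1, Aug 2, Aug 5 — lands on Monday, Aug 5, 2019.
The date termination becomes effective: 27 calendar days after Aug 5, 2019 is Sep 1, 2019.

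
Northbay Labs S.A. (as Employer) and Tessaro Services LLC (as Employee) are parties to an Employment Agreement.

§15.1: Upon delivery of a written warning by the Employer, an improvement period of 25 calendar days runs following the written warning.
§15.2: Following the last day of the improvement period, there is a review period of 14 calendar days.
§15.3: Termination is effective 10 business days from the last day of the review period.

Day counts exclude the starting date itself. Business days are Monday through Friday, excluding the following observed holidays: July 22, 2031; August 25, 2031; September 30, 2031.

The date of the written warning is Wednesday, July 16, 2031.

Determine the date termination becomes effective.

September 8, 2031

The last day of the improvement period: July 16, 2031 + 25 days = August 10, 2031.
Adding 14 calendar days to August 10, 2031 gives August 24, 2031, which is the last day of the review period.
The date termination becomes effective: 10 business days after Sunday, August 24, 2031, skipping weekends and the listed holiday on Aug 25 — Aug 26, Aug 27, Aug 28, Aug 29, Sep 1, Sep 2, Sep 3, Sep 4, Sep 5, Sep 8 — lands on Monday, September 8, 2031.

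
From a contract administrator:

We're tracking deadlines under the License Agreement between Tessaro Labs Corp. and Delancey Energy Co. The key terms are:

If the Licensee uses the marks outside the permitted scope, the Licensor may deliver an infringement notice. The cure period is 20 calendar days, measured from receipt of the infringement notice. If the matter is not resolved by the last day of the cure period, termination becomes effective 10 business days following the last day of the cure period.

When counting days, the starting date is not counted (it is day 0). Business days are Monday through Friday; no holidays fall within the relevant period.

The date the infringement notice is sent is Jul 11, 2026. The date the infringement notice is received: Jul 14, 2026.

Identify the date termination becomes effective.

The last day of the cure period: Jul 14, 2026 + 20 days = Aug 3, 2026.
The date termination becomes effective: counting 10 business days from Monday, Aug 3, 2026 (Aug 4, Aug 5, Aug 6, Aug 7, Aug 10, Aug 11, Aug 12, Aug 13, Aug 14, Aug 17, skipping weekends) reaches Monday, Aug 17, 2026.

Aug 17, 2026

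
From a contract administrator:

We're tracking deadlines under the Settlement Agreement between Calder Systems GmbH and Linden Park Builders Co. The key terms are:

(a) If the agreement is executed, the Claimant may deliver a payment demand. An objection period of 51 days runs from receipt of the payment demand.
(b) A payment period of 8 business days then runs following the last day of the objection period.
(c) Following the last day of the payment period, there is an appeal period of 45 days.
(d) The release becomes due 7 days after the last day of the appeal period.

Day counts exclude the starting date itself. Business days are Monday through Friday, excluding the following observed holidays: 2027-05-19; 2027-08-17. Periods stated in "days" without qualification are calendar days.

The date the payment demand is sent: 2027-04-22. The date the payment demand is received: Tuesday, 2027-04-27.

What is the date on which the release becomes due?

The last day of the objection period: 51 calendar days after 2027-04-27 is 2027-06-17.
The last day of the payment period: counting 8 business days from Thursday, 2027-06-17 (Jun 18, Jun 21, Jun 22, Jun 23, Jun 24, Jun 25, Jun 28, Jun 29, skipping weekends) reaches Tuesday, 2027-06-29.
The last day of the appeal period: 2027-06-29 + 45 days = 2027-08-13.
The date on which the release becomes due: 2027-08-13 + 7 days = 2027-08-20.

2027-08-20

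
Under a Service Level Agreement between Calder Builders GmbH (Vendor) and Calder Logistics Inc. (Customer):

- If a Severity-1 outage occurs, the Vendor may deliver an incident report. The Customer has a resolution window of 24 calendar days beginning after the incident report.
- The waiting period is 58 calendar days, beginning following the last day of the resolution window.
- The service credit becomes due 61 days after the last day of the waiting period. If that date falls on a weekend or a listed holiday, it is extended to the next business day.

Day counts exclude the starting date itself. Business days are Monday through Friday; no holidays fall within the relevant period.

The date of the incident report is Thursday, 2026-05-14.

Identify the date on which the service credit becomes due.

2026-10-05

The last day of the resolution window: 2026-05-14 + 24 days = 2026-06-07.
Adding 58 calendar days to 2026-06-07 gives 2026-08-04, which is the last day of the waiting period.
Adding 61 calendar days to 2026-08-04 gives 2026-10-04, which is the date on which the service credit becomes due. That falls on a Sunday, so it rolls to the next business day, Monday, 2026-10-05.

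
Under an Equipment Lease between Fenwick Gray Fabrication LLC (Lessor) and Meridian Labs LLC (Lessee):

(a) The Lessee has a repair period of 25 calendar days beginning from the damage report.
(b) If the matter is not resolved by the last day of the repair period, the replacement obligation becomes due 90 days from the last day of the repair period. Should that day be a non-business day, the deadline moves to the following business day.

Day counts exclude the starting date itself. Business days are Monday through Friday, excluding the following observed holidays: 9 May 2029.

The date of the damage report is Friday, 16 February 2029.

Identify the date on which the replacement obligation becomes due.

Adding 25 calendar days to 16 February 2029 gives 13 March 2029, which is the last day of the repair period.
Adding 90 calendar days to 13 March 2029 gives 11 June 2029, which is the date on which the replacement obligation becomes due. 11 June 2029 is a Monday and is not a listed holiday, so no roll-forward applies.

11 June 2029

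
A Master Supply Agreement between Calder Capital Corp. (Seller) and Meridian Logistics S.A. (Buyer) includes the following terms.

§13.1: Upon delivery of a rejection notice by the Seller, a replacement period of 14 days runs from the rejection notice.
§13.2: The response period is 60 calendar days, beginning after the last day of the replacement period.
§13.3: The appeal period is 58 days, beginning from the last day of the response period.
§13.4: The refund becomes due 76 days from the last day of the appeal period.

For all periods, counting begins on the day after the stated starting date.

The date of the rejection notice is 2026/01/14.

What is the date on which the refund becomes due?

2026/08/10

Adding 14 calendar days to 2026/01/14 gives 2026/01/28, which is the last day of the replacement period.
Adding 60 calendar days to 2026/01/28 gives 2026/03/29, which is the last day of the response period.
The last day of the appeal period: 2026/03/29 + 58 days = 2026/05/26.
The date on which the refund becomes due: 2026/05/26 + 76 days = 2026/08/10.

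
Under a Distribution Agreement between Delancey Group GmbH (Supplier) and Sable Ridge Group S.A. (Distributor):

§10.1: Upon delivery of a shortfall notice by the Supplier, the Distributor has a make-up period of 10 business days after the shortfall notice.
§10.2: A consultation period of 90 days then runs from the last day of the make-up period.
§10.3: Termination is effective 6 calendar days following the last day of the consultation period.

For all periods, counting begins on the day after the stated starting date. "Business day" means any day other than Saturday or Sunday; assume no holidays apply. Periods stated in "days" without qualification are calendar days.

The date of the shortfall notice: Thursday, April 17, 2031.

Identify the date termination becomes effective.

August 5, 2031

The last day of the make-up period: 10 business days after Thursday, April 17, 2031, skipping weekends — Apr 18, Apr 21, Apr 22, Apr 23, Apr 24, Apr 25, Apr 28, Apr 29, Apr 30, May 1 — lands on Thursday, May 1, 2031.
The last day of the consultation period: May 1, 2031 + 90 days = July 30, 2031.
Adding 6 calendar days to July 30, 2031 gives August 5, 2031, which is the date termination becomes effective.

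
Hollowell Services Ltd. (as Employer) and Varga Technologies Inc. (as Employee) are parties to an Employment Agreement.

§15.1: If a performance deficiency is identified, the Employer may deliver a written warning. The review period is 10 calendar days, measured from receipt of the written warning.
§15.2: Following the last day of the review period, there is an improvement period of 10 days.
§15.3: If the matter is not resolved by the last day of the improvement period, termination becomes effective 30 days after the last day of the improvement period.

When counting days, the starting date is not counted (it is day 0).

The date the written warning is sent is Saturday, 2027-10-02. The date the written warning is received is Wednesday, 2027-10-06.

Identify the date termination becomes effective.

Adding 10 calendar days to 2027-10-06 gives 2027-10-16, which is the last day of the review period.
The last day of the improvement period: 2027-10-16 + 10 days = 2027-10-26.
Adding 30 calendar days to 2027-10-26 gives 2027-11-25, which is the date termination becomes effective.

2027-11-25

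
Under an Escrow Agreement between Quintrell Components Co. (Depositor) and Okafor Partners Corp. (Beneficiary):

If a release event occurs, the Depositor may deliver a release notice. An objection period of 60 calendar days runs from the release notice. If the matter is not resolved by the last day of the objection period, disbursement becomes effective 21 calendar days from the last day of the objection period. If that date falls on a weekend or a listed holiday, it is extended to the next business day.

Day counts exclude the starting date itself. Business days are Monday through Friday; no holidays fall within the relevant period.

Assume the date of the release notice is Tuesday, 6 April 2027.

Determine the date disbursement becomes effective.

Adding 60 calendar days to 6 April 2027 gives 5 June 2027, which is the last day of the objection period.
The date disbursement becomes effective: 21 calendar days after 5 June 2027 is 26 June 2027. That falls on a Saturday, so it rolls to the next business day, Monday, 28 June 2027.

28 June 2027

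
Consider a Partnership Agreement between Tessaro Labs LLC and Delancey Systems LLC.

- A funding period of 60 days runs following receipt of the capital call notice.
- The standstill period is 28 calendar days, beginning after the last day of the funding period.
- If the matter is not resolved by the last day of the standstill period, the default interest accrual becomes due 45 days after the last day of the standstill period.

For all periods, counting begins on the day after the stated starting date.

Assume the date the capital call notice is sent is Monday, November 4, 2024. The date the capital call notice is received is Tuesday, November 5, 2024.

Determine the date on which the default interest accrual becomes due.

March 18, 2025

Adding 60 calendar days to November 5, 2024 gives January 4, 2025, which is the last day of the funding period.
The last day of the standstill period: January 4, 2025 + 28 days = February 1, 2025.
The date on which the default interest accrual becomes due: 45 calendar days after February 1, 2025 is March 18, 2025.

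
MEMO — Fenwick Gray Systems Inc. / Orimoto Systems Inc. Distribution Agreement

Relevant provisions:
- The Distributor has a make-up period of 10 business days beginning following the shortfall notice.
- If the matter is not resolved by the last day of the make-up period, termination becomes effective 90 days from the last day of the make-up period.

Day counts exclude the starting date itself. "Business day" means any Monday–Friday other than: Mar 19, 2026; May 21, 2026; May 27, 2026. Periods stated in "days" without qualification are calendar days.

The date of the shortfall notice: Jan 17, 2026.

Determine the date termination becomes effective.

Apr 30, 2026

The last day of the make-up period: counting 10 business days from Saturday, Jan 17, 2026 (Jan 19, Jan 20, Jan 21, Jan 22, Jan 23, Jan 26, Jan 27, Jan 28, Jan 29, Jan 30, skipping weekends) reaches Friday, Jan 30, 2026.
The date termination becomes effective: 90 calendar days after Jan 30, 2026 is Apr 30, 2026.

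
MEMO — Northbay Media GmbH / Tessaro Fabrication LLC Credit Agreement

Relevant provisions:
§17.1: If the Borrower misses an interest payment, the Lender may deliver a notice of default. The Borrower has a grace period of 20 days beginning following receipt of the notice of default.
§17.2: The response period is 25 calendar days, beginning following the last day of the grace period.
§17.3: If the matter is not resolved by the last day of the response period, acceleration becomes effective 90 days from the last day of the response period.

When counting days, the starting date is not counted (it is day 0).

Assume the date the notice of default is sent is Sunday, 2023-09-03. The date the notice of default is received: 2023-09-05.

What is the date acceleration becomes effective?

2024-01-18

Adding 20 calendar days to 2023-09-05 gives 2023-09-25, which is the last day of the grace period.
Adding 25 calendar days to 2023-09-25 gives 2023-10-20, which is the last day of the response period.
The date acceleration becomes effective: 90 calendar days after 2023-10-20 is 2024-01-18.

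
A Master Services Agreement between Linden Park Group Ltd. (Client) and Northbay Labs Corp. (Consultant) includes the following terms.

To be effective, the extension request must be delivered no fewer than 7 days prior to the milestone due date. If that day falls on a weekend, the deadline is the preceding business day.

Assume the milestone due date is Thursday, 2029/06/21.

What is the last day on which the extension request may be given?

2029/06/14

2029/06/21 minus 7 days is 2029/06/14. That is a Thursday, so no adjustment is needed.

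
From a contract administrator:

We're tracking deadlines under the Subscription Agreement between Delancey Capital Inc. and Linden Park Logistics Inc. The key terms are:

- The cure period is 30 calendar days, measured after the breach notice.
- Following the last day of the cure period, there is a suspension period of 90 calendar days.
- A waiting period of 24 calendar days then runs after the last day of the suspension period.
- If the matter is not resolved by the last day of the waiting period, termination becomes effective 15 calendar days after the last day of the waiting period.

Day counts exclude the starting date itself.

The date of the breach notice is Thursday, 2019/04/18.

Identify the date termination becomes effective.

2019/09/24

Adding 30 calendar days to 2019/04/18 gives 2019/05/18, which is the last day of the cure period.
Adding 90 calendar days to 2019/05/18 gives 2019/08/16, which is the last day of the suspension period.
The last day of the waiting period: 24 calendar days after 2019/08/16 is 2019/09/09.
Adding 15 calendar days to 2019/09/09 gives 2019/09/24, which is the date termination becomes effective.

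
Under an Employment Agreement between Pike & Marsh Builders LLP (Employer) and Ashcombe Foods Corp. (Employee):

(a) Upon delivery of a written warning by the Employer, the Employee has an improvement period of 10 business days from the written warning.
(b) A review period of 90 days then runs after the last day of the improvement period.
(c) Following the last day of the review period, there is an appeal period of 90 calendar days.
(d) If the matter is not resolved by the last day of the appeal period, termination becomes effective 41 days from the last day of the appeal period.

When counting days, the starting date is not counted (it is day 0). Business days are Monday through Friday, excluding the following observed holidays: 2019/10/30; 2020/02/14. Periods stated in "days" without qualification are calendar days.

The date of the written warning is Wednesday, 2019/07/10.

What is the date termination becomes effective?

2020/03/01

The last day of the improvement period: counting 10 business days from Wednesday, 2019/07/10 (Jul 11, Jul 12, Jul 15, Jul 16, Jul 17, Jul 18, Jul 19, Jul 22, Jul 23, Jul 24, skipping weekends) reaches Wednesday, 2019/07/24.
The last day of the review period: 2019/07/24 + 90 days = 2019/10/22.
The last day of the appeal period: 90 calendar days after 2019/10/22 is 2020/01/20.
Adding 41 calendar days to 2020/01/20 gives 2020/03/01, which is the date termination becomes effective.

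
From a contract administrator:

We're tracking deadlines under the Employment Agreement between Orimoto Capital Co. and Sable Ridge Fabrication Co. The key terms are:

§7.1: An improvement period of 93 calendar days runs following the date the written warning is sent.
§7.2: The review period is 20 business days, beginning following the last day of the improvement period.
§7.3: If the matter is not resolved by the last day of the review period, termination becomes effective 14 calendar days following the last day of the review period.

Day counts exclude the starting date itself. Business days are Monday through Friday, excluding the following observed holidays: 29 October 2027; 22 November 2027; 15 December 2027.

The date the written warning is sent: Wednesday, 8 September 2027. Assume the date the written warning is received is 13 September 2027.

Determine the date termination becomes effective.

The last day of the improvement period: 93 calendar days after 8 September 2027 is 10 December 2027.
From Friday, 10 December 2027, 20 business days (Dec 13, Dec 14, Dec 16, Dec 17, …, Jan 6, Jan 7, Jan 10, skipping weekends and the listed holiday on Dec 15) brings us to Monday, 10 January 2028, which is the last day of the review period.
Adding 14 calendar days to 10 January 2028 gives 24 January 2028, which is the date termination becomes effective.

24 January 2028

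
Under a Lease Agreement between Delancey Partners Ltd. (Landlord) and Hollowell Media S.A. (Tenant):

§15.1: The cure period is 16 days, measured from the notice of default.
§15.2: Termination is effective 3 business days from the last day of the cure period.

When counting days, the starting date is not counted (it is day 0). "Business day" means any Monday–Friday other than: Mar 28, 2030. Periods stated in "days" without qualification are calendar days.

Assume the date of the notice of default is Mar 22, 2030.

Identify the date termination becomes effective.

Apr 10, 2030

The last day of the cure period: 16 calendar days after Mar 22, 2030 is Apr 7, 2030.
The date termination becomes effective: counting 3 business days from Sunday, Apr 7, 2030 (Apr 8, Apr 9, Apr 10, skipping weekends) reaches Wednesday, Apr 10, 2030.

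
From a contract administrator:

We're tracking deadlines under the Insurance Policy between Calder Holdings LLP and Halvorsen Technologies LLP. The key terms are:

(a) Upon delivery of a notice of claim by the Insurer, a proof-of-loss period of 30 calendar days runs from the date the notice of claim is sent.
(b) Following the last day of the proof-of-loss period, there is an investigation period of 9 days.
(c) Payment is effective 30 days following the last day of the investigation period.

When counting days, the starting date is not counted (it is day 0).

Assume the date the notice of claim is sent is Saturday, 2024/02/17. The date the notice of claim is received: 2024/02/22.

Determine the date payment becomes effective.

2024/04/26

The last day of the proof-of-loss period: 2024/02/17 + 30 days = 2024/03/18.
Adding 9 calendar days to 2024/03/18 gives 2024/03/27, which is the last day of the investigation period.
The date payment becomes effective: 30 calendar days after 2024/03/27 is 2024/04/26.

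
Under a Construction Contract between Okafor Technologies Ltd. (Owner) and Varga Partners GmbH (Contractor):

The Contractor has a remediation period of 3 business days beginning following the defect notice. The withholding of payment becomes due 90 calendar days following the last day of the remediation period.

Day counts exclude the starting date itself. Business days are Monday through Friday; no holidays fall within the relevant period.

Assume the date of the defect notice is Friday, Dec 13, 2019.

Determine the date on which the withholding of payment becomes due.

Mar 17, 2020

From Friday, Dec 13, 2019, 3 business days (Dec 16, Dec 17, Dec 18, skipping weekends) brings us to Wednesday, Dec 18, 2019, which is the last day of the remediation period.
The date on which the withholding of payment becomes due: 90 calendar days after Dec 18, 2019 is Mar 17, 2020.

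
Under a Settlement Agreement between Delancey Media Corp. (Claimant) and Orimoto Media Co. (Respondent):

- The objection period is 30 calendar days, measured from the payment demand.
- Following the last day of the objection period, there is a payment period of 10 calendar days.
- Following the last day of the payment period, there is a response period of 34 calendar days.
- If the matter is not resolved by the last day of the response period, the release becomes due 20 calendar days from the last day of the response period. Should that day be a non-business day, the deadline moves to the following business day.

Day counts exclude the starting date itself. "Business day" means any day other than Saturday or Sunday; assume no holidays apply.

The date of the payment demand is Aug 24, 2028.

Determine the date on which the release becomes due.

Nov 27, 2028

Adding 30 calendar days to Aug 24, 2028 gives Sep 23, 2028, which is the last day of the objection period.
The last day of the payment period: Sep 23, 2028 + 10 days = Oct 3, 2028.
The last day of the response period: Oct 3, 2028 + 34 days = Nov 6, 2028.
The date on which the release becomes due: 20 calendar days after Nov 6, 2028 is Nov 26, 2028. That falls on a Sunday, so it rolls to the next business day, Monday, Nov 27, 2028.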